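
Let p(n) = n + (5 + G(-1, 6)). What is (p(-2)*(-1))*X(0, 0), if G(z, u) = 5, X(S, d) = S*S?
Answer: 0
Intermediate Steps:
X(S, d) = S²
p(n) = 10 + n (p(n) = n + (5 + 5) = n + 10 = 10 + n)
(p(-2)*(-1))*X(0, 0) = ((10 - 2)*(-1))*0² = (8*(-1))*0 = -8*0 = 0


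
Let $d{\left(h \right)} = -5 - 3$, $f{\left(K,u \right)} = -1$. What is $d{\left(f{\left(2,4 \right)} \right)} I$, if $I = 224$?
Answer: $-1792$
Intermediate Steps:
$d{\left(h \right)} = -8$ ($d{\left(h \right)} = -5 - 3 = -8$)
$d{\left(f{\left(2,4 \right)} \right)} I = \left(-8\right) 224 = -1792$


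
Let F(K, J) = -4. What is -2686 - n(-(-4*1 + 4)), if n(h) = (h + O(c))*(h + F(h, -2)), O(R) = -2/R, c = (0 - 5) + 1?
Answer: -2684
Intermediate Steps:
c = -4 (c = -5 + 1 = -4)
n(h) = (½ + h)*(-4 + h) (n(h) = (h - 2/(-4))*(h - 4) = (h - 2*(-¼))*(-4 + h) = (h + ½)*(-4 + h) = (½ + h)*(-4 + h))
-2686 - n(-(-4*1 + 4)) = -2686 - (-2 + (-(-4*1 + 4))² - (-7)*(-4*1 + 4)/2) = -2686 - (-2 + (-(-4 + 4))² - (-7)*(-4 + 4)/2) = -2686 - (-2 + (-1*0)² - (-7)*0/2) = -2686 - (-2 + 0² - 7/2*0) = -2686 - (-2 + 0 + 0) = -2686 - 1*(-2) = -2686 + 2 = -2684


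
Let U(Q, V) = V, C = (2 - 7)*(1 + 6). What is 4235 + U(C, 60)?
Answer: 4295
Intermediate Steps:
C = -35 (C = -5*7 = -35)
4235 + U(C, 60) = 4235 + 60 = 4295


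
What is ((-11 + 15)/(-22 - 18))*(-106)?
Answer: 53/5 ≈ 10.600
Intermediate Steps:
((-11 + 15)/(-22 - 18))*(-106) = (4/(-40))*(-106) = (4*(-1/40))*(-106) = -⅒*(-106) = 53/5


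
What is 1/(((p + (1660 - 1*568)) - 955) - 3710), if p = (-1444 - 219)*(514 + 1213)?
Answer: -1/2875574 ≈ -3.4776e-7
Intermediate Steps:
p = -2872001 (p = -1663*1727 = -2872001)
1/(((p + (1660 - 1*568)) - 955) - 3710) = 1/(((-2872001 + (1660 - 1*568)) - 955) - 3710) = 1/(((-2872001 + (1660 - 568)) - 955) - 3710) = 1/(((-2872001 + 1092) - 955) - 3710) = 1/((-2870909 - 955) - 3710) = 1/(-2871864 - 3710) = 1/(-2875574) = -1/2875574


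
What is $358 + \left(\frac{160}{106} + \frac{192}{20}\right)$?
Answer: $\frac{97814}{265} \approx 369.11$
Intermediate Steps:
$358 + \left(\frac{160}{106} + \frac{192}{20}\right) = 358 + \left(160 \cdot \frac{1}{106} + 192 \cdot \frac{1}{20}\right) = 358 + \left(\frac{80}{53} + \frac{48}{5}\right) = 358 + \frac{2944}{265} = \frac{97814}{265}$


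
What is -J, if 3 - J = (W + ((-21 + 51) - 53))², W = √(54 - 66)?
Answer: 514 - 92*I*√3 ≈ 514.0 - 159.35*I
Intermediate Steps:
W = 2*I*√3 (W = √(-12) = 2*I*√3 ≈ 3.4641*I)
J = 3 - (-23 + 2*I*√3)² (J = 3 - (2*I*√3 + ((-21 + 51) - 53))² = 3 - (2*I*√3 + (30 - 53))² = 3 - (2*I*√3 - 23)² = 3 - (-23 + 2*I*√3)² ≈ -514.0 + 159.35*I)
-J = -(-514 + 92*I*√3) = 514 - 92*I*√3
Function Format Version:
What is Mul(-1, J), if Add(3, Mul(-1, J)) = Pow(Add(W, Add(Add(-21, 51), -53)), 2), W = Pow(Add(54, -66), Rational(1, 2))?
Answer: Add(514, Mul(-92, I, Pow(3, Rational(1, 2)))) ≈ Add(514.00, Mul(-159.35, I))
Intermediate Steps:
W = Mul(2, I, Pow(3, Rational(1, 2))) (W = Pow(-12, Rational(1, 2)) = Mul(2, I, Pow(3, Rational(1, 2))) ≈ Mul(3.4641, I))
J = Add(3, Mul(-1, Pow(Add(-23, Mul(2, I, Pow(3, Rational(1, 2)))), 2))) (J = Add(3, Mul(-1, Pow(Add(Mul(2, I, Pow(3, Rational(1, 2))), Add(Add(-21, 51), -53)), 2))) = Add(3, Mul(-1, Pow(Add(Mul(2, I, Pow(3, Rational(1, 2))), Add(30, -53)), 2))) = Add(3, Mul(-1, Pow(Add(Mul(2, I, Pow(3, Rational(1, 2))), -23), 2))) = Add(3, Mul(-1, Pow(Add(-23, Mul(2, I, Pow(3, Rational(1, 2)))), 2))) ≈ Add(-514.00, Mul(159.35, I)))
Mul(-1, J) = Mul(-1, Add(-514, Mul(92, I, Pow(3, Rational(1, 2))))) = Add(514, Mul(-92, I, Pow(3, Rational(1, 2))))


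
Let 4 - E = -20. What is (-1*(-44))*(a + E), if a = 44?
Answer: 2992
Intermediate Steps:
E = 24 (E = 4 - 1*(-20) = 4 + 20 = 24)
(-1*(-44))*(a + E) = (-1*(-44))*(44 + 24) = 44*68 = 2992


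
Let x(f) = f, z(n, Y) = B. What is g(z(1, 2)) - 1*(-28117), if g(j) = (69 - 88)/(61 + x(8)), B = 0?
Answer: 1940054/69 ≈ 28117.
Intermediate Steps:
z(n, Y) = 0
g(j) = -19/69 (g(j) = (69 - 88)/(61 + 8) = -19/69)
g(z(1, 2)) - 1*(-28117) = -19/69 - 1*(-28117) = -19/69 + 28117 = 1940054/69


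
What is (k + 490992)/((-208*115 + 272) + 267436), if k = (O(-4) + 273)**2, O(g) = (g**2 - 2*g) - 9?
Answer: 143484/60947 ≈ 2.3542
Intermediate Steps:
O(g) = -9 + g**2 - 2*g
k = 82944 (k = ((-9 + (-4)**2 - 2*(-4)) + 273)**2 = ((-9 + 16 + 8) + 273)**2 = (15 + 273)**2 = 288**2 = 82944)
(k + 490992)/((-208*115 + 272) + 267436) = (82944 + 490992)/((-208*115 + 272) + 267436) = 573936/((-23920 + 272) + 267436) = 573936/(-23648 + 267436) = 573936/243788 = 573936*(1/243788) = 143484/60947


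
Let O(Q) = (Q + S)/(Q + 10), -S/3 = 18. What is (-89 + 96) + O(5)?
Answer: 56/15 ≈ 3.7333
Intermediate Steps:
S = -54 (S = -3*18 = -54)
O(Q) = (-54 + Q)/(10 + Q) (O(Q) = (Q - 54)/(Q + 10) = (-54 + Q)/(10 + Q))
(-89 + 96) + O(5) = (-89 + 96) + (-54 + 5)/(10 + 5) = 7 - 49/15 = 56/15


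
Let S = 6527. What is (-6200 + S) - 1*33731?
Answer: -33404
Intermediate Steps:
(-6200 + S) - 1*33731 = (-6200 + 6527) - 1*33731 = 327 - 33731 = -33404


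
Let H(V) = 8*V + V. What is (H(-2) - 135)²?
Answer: 23409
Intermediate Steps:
H(V) = 9*V
(H(-2) - 135)² = (9*(-2) - 135)² = (-18 - 135)² = (-153)² = 23409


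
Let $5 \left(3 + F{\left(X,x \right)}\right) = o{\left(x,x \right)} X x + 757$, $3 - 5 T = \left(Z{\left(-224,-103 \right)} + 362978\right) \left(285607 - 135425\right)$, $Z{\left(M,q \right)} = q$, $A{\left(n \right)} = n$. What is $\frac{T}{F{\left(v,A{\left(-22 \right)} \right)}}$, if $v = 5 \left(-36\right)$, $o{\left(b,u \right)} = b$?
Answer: $\frac{54497293247}{86378} \approx 6.3092 \cdot 10^{5}$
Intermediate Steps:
$v = -180$
$T = - \frac{54497293247}{5}$ ($T = \frac{3}{5} - \frac{\left(-103 + 362978\right) \left(285607 - 135425\right)}{5} = \frac{3}{5} - \frac{362875 \cdot 150182}{5} = \frac{3}{5} - 10899458650 = - \frac{54497293247}{5} \approx -1.0899 \cdot 10^{10}$)
$F{\left(X,x \right)} = \frac{742}{5} + \frac{X x^{2}}{5}$ ($F{\left(X,x \right)} = -3 + \frac{x X x + 757}{5} = -3 + \frac{X x x + 757}{5} = -3 + \frac{X x^{2} + 757}{5} = -3 + \frac{757 + X x^{2}}{5} = -3 + \left(\frac{757}{5} + \frac{X x^{2}}{5}\right) = \frac{742}{5} + \frac{X x^{2}}{5}$)
$\frac{T}{F{\left(v,A{\left(-22 \right)} \right)}} = - \frac{54497293247}{5 \left(\frac{742}{5} + \frac{1}{5} \left(-180\right) \left(-22\right)^{2}\right)} = - \frac{54497293247}{5 \left(\frac{742}{5} + \frac{1}{5} \left(-180\right) 484\right)} = - \frac{54497293247}{5 \left(\frac{742}{5} - 17424\right)} = - \frac{54497293247}{5 \left(- \frac{86378}{5}\right)} = \left(- \frac{54497293247}{5}\right) \left(- \frac{5}{86378}\right) = \frac{54497293247}{86378}$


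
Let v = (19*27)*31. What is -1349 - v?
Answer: -17252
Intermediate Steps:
v = 15903 (v = 513*31 = 15903)
-1349 - v = -1349 - 1*15903 = -1349 - 15903 = -17252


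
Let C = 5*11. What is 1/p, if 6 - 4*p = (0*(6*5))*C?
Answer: ⅔ ≈ 0.66667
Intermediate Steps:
C = 55
p = 3/2 (p = 3/2 - 0*(6*5)*55/4 = 3/2 - 0*30*55/4 = 3/2 - 0*55 = 3/2 - ¼*0 = 3/2 + 0 = 3/2 ≈ 1.5000)
1/p = 1/(3/2) = ⅔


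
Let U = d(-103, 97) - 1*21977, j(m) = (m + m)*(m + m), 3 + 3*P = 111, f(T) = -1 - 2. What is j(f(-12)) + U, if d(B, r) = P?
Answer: -21905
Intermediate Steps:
f(T) = -3
P = 36 (P = -1 + (1/3)*111 = -1 + 37 = 36)
d(B, r) = 36
j(m) = 4*m**2 (j(m) = (2*m)*(2*m) = 4*m**2)
U = -21941 (U = 36 - 1*21977 = 36 - 21977 = -21941)
j(f(-12)) + U = 4*(-3)**2 - 21941 = 4*9 - 21941 = 36 - 21941 = -21905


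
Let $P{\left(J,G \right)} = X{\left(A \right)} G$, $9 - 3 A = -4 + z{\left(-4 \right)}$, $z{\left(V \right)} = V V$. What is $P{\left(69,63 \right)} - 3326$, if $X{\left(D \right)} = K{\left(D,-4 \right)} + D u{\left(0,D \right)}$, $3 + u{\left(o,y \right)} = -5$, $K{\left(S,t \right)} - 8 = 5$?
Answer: $-2003$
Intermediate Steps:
$K{\left(S,t \right)} = 13$ ($K{\left(S,t \right)} = 8 + 5 = 13$)
$z{\left(V \right)} = V^{2}$
$u{\left(o,y \right)} = -8$ ($u{\left(o,y \right)} = -3 - 5 = -8$)
$A = -1$ ($A = 3 - \frac{-4 + \left(-4\right)^{2}}{3} = 3 - \frac{-4 + 16}{3} = 3 - 4 = -1$)
$X{\left(D \right)} = 13 - 8 D$ ($X{\left(D \right)} = 13 + D \left(-8\right) = 13 - 8 D$)
$P{\left(J,G \right)} = 21 G$ ($P{\left(J,G \right)} = \left(13 - -8\right) G = \left(13 + 8\right) G = 21 G$)
$P{\left(69,63 \right)} - 3326 = 21 \cdot 63 - 3326 = 1323 - 3326 = -2003$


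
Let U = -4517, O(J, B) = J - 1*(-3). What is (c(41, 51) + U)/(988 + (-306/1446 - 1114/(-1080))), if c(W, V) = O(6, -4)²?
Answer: -577301040/128685017 ≈ -4.4862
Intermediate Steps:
O(J, B) = 3 + J (O(J, B) = J + 3 = 3 + J)
c(W, V) = 81 (c(W, V) = (3 + 6)² = 9² = 81)
(c(41, 51) + U)/(988 + (-306/1446 - 1114/(-1080))) = (81 - 4517)/(988 + (-306/1446 - 1114/(-1080))) = -4436/(988 + (-306*1/1446 - 1114*(-1/1080))) = -4436/(988 + (-51/241 + 557/540)) = -4436/(988 + 106697/130140) = -4436/128685017/130140 = -4436*130140/128685017 = -577301040/128685017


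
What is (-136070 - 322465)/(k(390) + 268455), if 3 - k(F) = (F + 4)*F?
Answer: -152845/38266 ≈ -3.9943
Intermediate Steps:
k(F) = 3 - F*(4 + F) (k(F) = 3 - (F + 4)*F = 3 - (4 + F)*F = 3 - F*(4 + F))
(-136070 - 322465)/(k(390) + 268455) = (-136070 - 322465)/((3 - 1*390² - 4*390) + 268455) = -458535/((3 - 1*152100 - 1560) + 268455) = -458535/((3 - 152100 - 1560) + 268455) = -458535/(-153657 + 268455) = -458535/114798 = -458535*1/114798 = -152845/38266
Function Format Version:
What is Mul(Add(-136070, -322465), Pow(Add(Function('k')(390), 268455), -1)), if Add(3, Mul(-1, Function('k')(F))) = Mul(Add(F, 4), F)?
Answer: Rational(-152845, 38266) ≈ -3.9943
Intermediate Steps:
Function('k')(F) = Add(3, Mul(-1, F, Add(4, F))) (Function('k')(F) = Add(3, Mul(-1, Mul(Add(F, 4), F))) = Add(3, Mul(-1, Mul(Add(4, F), F))) = Add(3, Mul(-1, Mul(F, Add(4, F)))) = Add(3, Mul(-1, F, Add(4, F))))
Mul(Add(-136070, -322465), Pow(Add(Function('k')(390), 268455), -1)) = Mul(Add(-136070, -322465), Pow(Add(Add(3, Mul(-1, Pow(390, 2)), Mul(-4, 390)), 268455), -1)) = Mul(-458535, Pow(Add(Add(3, Mul(-1, 152100), -1560), 268455), -1)) = Mul(-458535, Pow(Add(Add(3, -152100, -1560), 268455), -1)) = Mul(-458535, Pow(Add(-153657, 268455), -1)) = Mul(-458535, Pow(114798, -1)) = Mul(-458535, Rational(1, 114798)) = Rational(-152845, 38266)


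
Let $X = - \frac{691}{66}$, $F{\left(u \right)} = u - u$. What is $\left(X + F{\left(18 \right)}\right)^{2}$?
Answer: $\frac{477481}{4356} \approx 109.61$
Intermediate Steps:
$F{\left(u \right)} = 0$
$X = - \frac{691}{66}$ ($X = \left(-691\right) \frac{1}{66} = - \frac{691}{66} \approx -10.47$)
$\left(X + F{\left(18 \right)}\right)^{2} = \left(- \frac{691}{66} + 0\right)^{2} = \left(- \frac{691}{66}\right)^{2} = \frac{477481}{4356}$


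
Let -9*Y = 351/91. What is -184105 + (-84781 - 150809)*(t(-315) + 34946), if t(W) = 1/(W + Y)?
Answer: -3029785031305/368 ≈ -8.2331e+9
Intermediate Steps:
Y = -3/7 (Y = -39/91 = -⅑*27/7 = -3/7 ≈ -0.42857)
t(W) = 1/(-3/7 + W) (t(W) = 1/(W - 3/7) = 1/(-3/7 + W))
-184105 + (-84781 - 150809)*(t(-315) + 34946) = -184105 + (-84781 - 150809)*(7/(-3 + 7*(-315)) + 34946) = -184105 - 235590*(7/(-3 - 2205) + 34946) = -184105 - 235590*(7/(-2208) + 34946) = -184105 - 235590*(7*(-1/2208) + 34946) = -184105 - 235590*(-7/2208 + 34946) = -184105 - 235590*77160761/2208 = -184105 - 3029717280665/368 = -3029785031305/368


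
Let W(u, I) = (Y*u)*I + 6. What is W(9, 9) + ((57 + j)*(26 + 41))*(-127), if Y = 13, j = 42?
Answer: -841332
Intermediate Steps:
W(u, I) = 6 + 13*I*u (W(u, I) = (13*u)*I + 6 = 13*I*u + 6 = 6 + 13*I*u)
W(9, 9) + ((57 + j)*(26 + 41))*(-127) = (6 + 13*9*9) + ((57 + 42)*(26 + 41))*(-127) = (6 + 1053) + (99*67)*(-127) = 1059 + 6633*(-127) = 1059 - 842391 = -841332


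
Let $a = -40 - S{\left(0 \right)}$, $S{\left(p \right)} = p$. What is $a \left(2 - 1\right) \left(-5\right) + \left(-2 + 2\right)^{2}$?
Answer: $200$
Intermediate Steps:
$a = -40$ ($a = -40 - 0 = -40 + 0 = -40$)
$a \left(2 - 1\right) \left(-5\right) + \left(-2 + 2\right)^{2} = - 40 \left(2 - 1\right) \left(-5\right) + \left(-2 + 2\right)^{2} = - 40 \cdot 1 \left(-5\right) + 0^{2} = \left(-40\right) \left(-5\right) + 0 = 200 + 0 = 200$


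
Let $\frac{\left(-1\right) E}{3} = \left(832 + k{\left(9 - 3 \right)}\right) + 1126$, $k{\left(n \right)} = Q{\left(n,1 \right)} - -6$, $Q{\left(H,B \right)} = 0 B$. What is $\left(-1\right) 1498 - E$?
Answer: $4394$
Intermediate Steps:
$Q{\left(H,B \right)} = 0$
$k{\left(n \right)} = 6$ ($k{\left(n \right)} = 0 - -6 = 0 + 6 = 6$)
$E = -5892$ ($E = - 3 \left(\left(832 + 6\right) + 1126\right) = - 3 \left(838 + 1126\right) = \left(-3\right) 1964 = -5892$)
$\left(-1\right) 1498 - E = \left(-1\right) 1498 - -5892 = -1498 + 5892 = 4394$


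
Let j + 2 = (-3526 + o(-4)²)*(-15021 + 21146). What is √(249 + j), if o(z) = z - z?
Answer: I*√21596503 ≈ 4647.2*I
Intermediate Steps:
o(z) = 0
j = -21596752 (j = -2 + (-3526 + 0²)*(-15021 + 21146) = -2 + (-3526 + 0)*6125 = -2 - 3526*6125 = -2 - 21596750 = -21596752)
√(249 + j) = √(249 - 21596752) = √(-21596503) = I*√21596503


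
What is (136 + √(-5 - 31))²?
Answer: 18460 + 1632*I ≈ 18460.0 + 1632.0*I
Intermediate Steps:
(136 + √(-5 - 31))² = (136 + √(-36))² = (136 + 6*I)²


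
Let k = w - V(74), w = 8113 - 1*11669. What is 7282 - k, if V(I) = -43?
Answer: 10795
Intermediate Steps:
w = -3556 (w = 8113 - 11669 = -3556)
k = -3513 (k = -3556 - 1*(-43) = -3556 + 43 = -3513)
7282 - k = 7282 - 1*(-3513) = 7282 + 3513 = 10795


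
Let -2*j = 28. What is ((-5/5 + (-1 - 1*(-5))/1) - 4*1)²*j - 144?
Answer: -158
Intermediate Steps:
j = -14 (j = -½*28 = -14)
((-5/5 + (-1 - 1*(-5))/1) - 4*1)²*j - 144 = ((-5/5 + (-1 - 1*(-5))/1) - 4*1)²*(-14) - 144 = ((-5*⅕ + (-1 + 5)*1) - 4)²*(-14) - 144 = ((-1 + 4*1) - 4)²*(-14) - 144 = ((-1 + 4) - 4)²*(-14) - 144 = (3 - 4)²*(-14) - 144 = (-1)²*(-14) - 144 = 1*(-14) - 144 = -14 - 144 = -158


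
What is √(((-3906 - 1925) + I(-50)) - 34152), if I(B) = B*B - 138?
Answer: I*√37621 ≈ 193.96*I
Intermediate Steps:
I(B) = -138 + B² (I(B) = B² - 138 = -138 + B²)
√(((-3906 - 1925) + I(-50)) - 34152) = √(((-3906 - 1925) + (-138 + (-50)²)) - 34152) = √((-5831 + (-138 + 2500)) - 34152) = √((-5831 + 2362) - 34152) = √(-3469 - 34152) = √(-37621) = I*√37621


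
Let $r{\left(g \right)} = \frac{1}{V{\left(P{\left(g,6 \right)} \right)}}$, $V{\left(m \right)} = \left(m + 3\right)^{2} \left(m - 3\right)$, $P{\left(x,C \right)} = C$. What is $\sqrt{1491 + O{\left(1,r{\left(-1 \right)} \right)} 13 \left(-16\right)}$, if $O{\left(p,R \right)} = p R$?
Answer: $\frac{\sqrt{1086315}}{27} \approx 38.602$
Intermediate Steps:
$V{\left(m \right)} = \left(3 + m\right)^{2} \left(-3 + m\right)$
$r{\left(g \right)} = \frac{1}{243}$ ($r{\left(g \right)} = \frac{1}{\left(3 + 6\right)^{2} \left(-3 + 6\right)} = \frac{1}{9^{2} \cdot 3} = \frac{1}{81 \cdot 3} = \frac{1}{243}$)
$O{\left(p,R \right)} = R p$
$\sqrt{1491 + O{\left(1,r{\left(-1 \right)} \right)} 13 \left(-16\right)} = \sqrt{1491 + \frac{1}{243} \cdot 1 \cdot 13 \left(-16\right)} = \sqrt{1491 + \frac{1}{243} \cdot 13 \left(-16\right)} = \sqrt{1491 + \frac{13}{243} \left(-16\right)} = \sqrt{1491 - \frac{208}{243}} = \sqrt{\frac{362105}{243}} = \frac{\sqrt{1086315}}{27}$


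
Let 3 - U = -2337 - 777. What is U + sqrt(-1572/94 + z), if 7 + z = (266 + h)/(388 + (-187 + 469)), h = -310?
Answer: 3117 + I*sqrt(5897431455)/15745 ≈ 3117.0 + 4.8774*I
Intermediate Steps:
z = -2367/335 (z = -7 + (266 - 310)/(388 + (-187 + 469)) = -7 - 44/(388 + 282) = -7 - 44/670 = -7 - 44*1/670 = -7 - 22/335 = -2367/335 ≈ -7.0657)
U = 3117 (U = 3 - (-2337 - 777) = 3 - 1*(-3114) = 3 + 3114 = 3117)
U + sqrt(-1572/94 + z) = 3117 + sqrt(-1572/94 - 2367/335) = 3117 + sqrt(-1572*1/94 - 2367/335) = 3117 + sqrt(-786/47 - 2367/335) = 3117 + sqrt(-374559/15745) = 3117 + I*sqrt(5897431455)/15745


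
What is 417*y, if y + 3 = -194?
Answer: -82149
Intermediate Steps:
y = -197 (y = -3 - 194 = -197)
417*y = 417*(-197) = -82149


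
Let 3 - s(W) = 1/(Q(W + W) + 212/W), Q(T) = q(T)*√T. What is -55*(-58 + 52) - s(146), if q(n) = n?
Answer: 21692619308197/66338285358 + 778034*√73/33169142679 ≈ 327.00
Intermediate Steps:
Q(T) = T^(3/2) (Q(T) = T*√T = T^(3/2))
s(W) = 3 - 1/(212/W + 2*√2*W^(3/2)) (s(W) = 3 - 1/((W + W)^(3/2) + 212/W) = 3 - 1/((2*W)^(3/2) + 212/W) = 3 - 1/(2*√2*W^(3/2) + 212/W) = 3 - 1/(212/W + 2*√2*W^(3/2)))
-55*(-58 + 52) - s(146) = -55*(-58 + 52) - (636 - 1*146 + 6*√2*146^(5/2))/(2*(106 + √2*146^(5/2))) = -55*(-6) - (636 - 146 + 6*√2*(21316*√146))/(2*(106 + √2*(21316*√146))) = 330 - (636 - 146 + 255792*√73)/(2*(106 + 42632*√73)) = 330 - (490 + 255792*√73)/(2*(106 + 42632*√73))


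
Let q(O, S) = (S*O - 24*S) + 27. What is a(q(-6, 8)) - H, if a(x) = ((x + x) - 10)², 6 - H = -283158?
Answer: -93068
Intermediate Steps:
H = 283164 (H = 6 - 1*(-283158) = 6 + 283158 = 283164)
q(O, S) = 27 - 24*S + O*S (q(O, S) = (O*S - 24*S) + 27 = (-24*S + O*S) + 27 = 27 - 24*S + O*S)
a(x) = (-10 + 2*x)² (a(x) = (2*x - 10)² = (-10 + 2*x)²)
a(q(-6, 8)) - H = 4*(-5 + (27 - 24*8 - 6*8))² - 1*283164 = 4*(-5 + (27 - 192 - 48))² - 283164 = 4*(-5 - 213)² - 283164 = 4*(-218)² - 283164 = 4*47524 - 283164 = 190096 - 283164 = -93068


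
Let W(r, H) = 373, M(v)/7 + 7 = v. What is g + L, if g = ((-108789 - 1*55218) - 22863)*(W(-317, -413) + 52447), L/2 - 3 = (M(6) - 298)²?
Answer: -9870287344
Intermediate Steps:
M(v) = -49 + 7*v
L = 186056 (L = 6 + 2*((-49 + 7*6) - 298)² = 6 + 2*((-49 + 42) - 298)² = 6 + 2*(-7 - 298)² = 6 + 2*(-305)² = 6 + 2*93025 = 6 + 186050 = 186056)
g = -9870473400 (g = ((-108789 - 1*55218) - 22863)*(373 + 52447) = ((-108789 - 55218) - 22863)*52820 = (-164007 - 22863)*52820 = -186870*52820 = -9870473400)
g + L = -9870473400 + 186056 = -9870287344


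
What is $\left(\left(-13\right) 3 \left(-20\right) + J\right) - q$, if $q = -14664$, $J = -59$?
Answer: $15385$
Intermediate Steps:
$\left(\left(-13\right) 3 \left(-20\right) + J\right) - q = \left(\left(-13\right) 3 \left(-20\right) - 59\right) - -14664 = \left(\left(-39\right) \left(-20\right) - 59\right) + 14664 = \left(780 - 59\right) + 14664 = 721 + 14664 = 15385$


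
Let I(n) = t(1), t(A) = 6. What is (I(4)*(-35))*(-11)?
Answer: 2310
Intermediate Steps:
I(n) = 6
(I(4)*(-35))*(-11) = (6*(-35))*(-11) = -210*(-11) = 2310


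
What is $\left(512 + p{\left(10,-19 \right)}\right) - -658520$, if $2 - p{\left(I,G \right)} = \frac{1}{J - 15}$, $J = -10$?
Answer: $\frac{16475851}{25} \approx 6.5903 \cdot 10^{5}$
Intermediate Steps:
$p{\left(I,G \right)} = \frac{51}{25}$ ($p{\left(I,G \right)} = 2 - \frac{1}{-10 - 15} = 2 - \frac{1}{-25} = 2 - - \frac{1}{25} = 2 + \frac{1}{25} = \frac{51}{25}$)
$\left(512 + p{\left(10,-19 \right)}\right) - -658520 = \left(512 + \frac{51}{25}\right) - -658520 = \frac{12851}{25} + 658520 = \frac{16475851}{25}$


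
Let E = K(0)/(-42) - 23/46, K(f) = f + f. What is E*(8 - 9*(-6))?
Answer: -31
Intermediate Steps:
K(f) = 2*f
E = -½ (E = (2*0)/(-42) - 23/46 = 0*(-1/42) - 23*1/46 = 0 - ½ = -½ ≈ -0.50000)
E*(8 - 9*(-6)) = -(8 - 9*(-6))/2 = -(8 + 54)/2 = -½*62 = -31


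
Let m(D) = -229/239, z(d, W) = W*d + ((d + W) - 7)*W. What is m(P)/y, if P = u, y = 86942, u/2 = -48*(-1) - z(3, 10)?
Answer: -229/20779138 ≈ -1.1021e-5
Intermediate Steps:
z(d, W) = W*d + W*(-7 + W + d) (z(d, W) = W*d + ((W + d) - 7)*W = W*d + (-7 + W + d)*W = W*d + W*(-7 + W + d))
u = -84 (u = 2*(-48*(-1) - 10*(-7 + 10 + 2*3)) = 2*(48 - 10*(-7 + 10 + 6)) = 2*(48 - 10*9) = 2*(48 - 1*90) = 2*(48 - 90) = 2*(-42) = -84)
P = -84
m(D) = -229/239 (m(D) = -229*1/239 = -229/239)
m(P)/y = -229/239/86942 = -229/239*1/86942 = -229/20779138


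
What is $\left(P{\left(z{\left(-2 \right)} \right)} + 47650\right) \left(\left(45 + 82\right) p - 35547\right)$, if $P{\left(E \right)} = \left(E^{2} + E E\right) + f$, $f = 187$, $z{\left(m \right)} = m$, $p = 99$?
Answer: $-1099191030$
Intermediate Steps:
$P{\left(E \right)} = 187 + 2 E^{2}$ ($P{\left(E \right)} = \left(E^{2} + E E\right) + 187 = \left(E^{2} + E^{2}\right) + 187 = 2 E^{2} + 187 = 187 + 2 E^{2}$)
$\left(P{\left(z{\left(-2 \right)} \right)} + 47650\right) \left(\left(45 + 82\right) p - 35547\right) = \left(\left(187 + 2 \left(-2\right)^{2}\right) + 47650\right) \left(\left(45 + 82\right) 99 - 35547\right) = \left(\left(187 + 2 \cdot 4\right) + 47650\right) \left(127 \cdot 99 - 35547\right) = \left(\left(187 + 8\right) + 47650\right) \left(12573 - 35547\right) = \left(195 + 47650\right) \left(-22974\right) = 47845 \left(-22974\right) = -1099191030$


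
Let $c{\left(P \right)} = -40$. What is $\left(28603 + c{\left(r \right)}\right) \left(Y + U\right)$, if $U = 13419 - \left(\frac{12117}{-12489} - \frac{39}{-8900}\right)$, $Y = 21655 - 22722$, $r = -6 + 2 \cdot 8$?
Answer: $\frac{13072886107537509}{37050700} \approx 3.5284 \cdot 10^{8}$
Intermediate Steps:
$r = 10$ ($r = -6 + 16 = 10$)
$Y = -1067$ ($Y = 21655 - 22722 = -1067$)
$U = \frac{497219128043}{37050700}$ ($U = 13419 - \left(12117 \left(- \frac{1}{12489}\right) - - \frac{39}{8900}\right) = 13419 - \left(- \frac{4039}{4163} + \frac{39}{8900}\right) = 13419 - - \frac{35784743}{37050700} = 13419 + \frac{35784743}{37050700} = \frac{497219128043}{37050700} \approx 13420.0$)
$\left(28603 + c{\left(r \right)}\right) \left(Y + U\right) = \left(28603 - 40\right) \left(-1067 + \frac{497219128043}{37050700}\right) = 28563 \cdot \frac{457686031143}{37050700} = \frac{13072886107537509}{37050700}$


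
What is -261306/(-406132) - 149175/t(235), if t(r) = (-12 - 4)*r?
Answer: 3078362583/76352816 ≈ 40.318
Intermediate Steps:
t(r) = -16*r
-261306/(-406132) - 149175/t(235) = -261306/(-406132) - 149175/((-16*235)) = -261306*(-1/406132) - 149175/(-3760) = 130653/203066 - 149175*(-1/3760) = 130653/203066 + 29835/752 = 3078362583/76352816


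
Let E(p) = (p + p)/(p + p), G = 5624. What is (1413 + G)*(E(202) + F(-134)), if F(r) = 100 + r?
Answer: -232221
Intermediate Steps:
E(p) = 1 (E(p) = (2*p)/((2*p)) = (2*p)*(1/(2*p)) = 1)
(1413 + G)*(E(202) + F(-134)) = (1413 + 5624)*(1 + (100 - 134)) = 7037*(1 - 34) = 7037*(-33) = -232221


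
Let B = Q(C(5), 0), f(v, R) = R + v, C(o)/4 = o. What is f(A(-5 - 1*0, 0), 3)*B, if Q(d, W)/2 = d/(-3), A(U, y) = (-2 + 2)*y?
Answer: -40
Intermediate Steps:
A(U, y) = 0 (A(U, y) = 0*y = 0)
C(o) = 4*o
Q(d, W) = -2*d/3 (Q(d, W) = 2*(d/(-3)) = 2*(d*(-⅓)) = 2*(-d/3) = -2*d/3)
B = -40/3 (B = -8*5/3 = -⅔*20 = -40/3 ≈ -13.333)
f(A(-5 - 1*0, 0), 3)*B = (3 + 0)*(-40/3) = 3*(-40/3) = -40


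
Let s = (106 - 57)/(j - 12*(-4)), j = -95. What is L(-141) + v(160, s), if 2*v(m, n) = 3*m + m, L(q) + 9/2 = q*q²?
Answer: -5605811/2 ≈ -2.8029e+6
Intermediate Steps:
L(q) = -9/2 + q³ (L(q) = -9/2 + q*q² = -9/2 + q³)
s = -49/47 (s = (106 - 57)/(-95 - 12*(-4)) = 49/(-95 + 48) = 49/(-47) = 49*(-1/47) = -49/47 ≈ -1.0426)
v(m, n) = 2*m (v(m, n) = (3*m + m)/2 = (4*m)/2 = 2*m)
L(-141) + v(160, s) = (-9/2 + (-141)³) + 2*160 = (-9/2 - 2803221) + 320 = -5606451/2 + 320 = -5605811/2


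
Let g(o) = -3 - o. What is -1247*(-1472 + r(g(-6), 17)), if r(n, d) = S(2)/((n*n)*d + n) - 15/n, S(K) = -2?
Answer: 143663129/78 ≈ 1.8418e+6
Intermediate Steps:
r(n, d) = -15/n - 2/(n + d*n²) (r(n, d) = -2/((n*n)*d + n) - 15/n = -2/(n²*d + n) - 15/n = -2/(d*n² + n) - 15/n = -2/(n + d*n²) - 15/n = -15/n - 2/(n + d*n²))
-1247*(-1472 + r(g(-6), 17)) = -1247*(-1472 + (-17 - 15*17*(-3 - 1*(-6)))/((-3 - 1*(-6))*(1 + 17*(-3 - 1*(-6))))) = -1247*(-1472 + (-17 - 15*17*(-3 + 6))/((-3 + 6)*(1 + 17*(-3 + 6)))) = -1247*(-1472 + (-17 - 15*17*3)/(3*(1 + 17*3))) = -1247*(-1472 + (-17 - 765)/(3*(1 + 51))) = -1247*(-1472 + (⅓)*(-782)/52) = -1247*(-1472 + (⅓)*(1/52)*(-782)) = -1247*(-1472 - 391/78) = -1247*(-115207/78) = 143663129/78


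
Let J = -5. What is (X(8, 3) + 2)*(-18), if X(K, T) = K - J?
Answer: -270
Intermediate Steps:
X(K, T) = 5 + K (X(K, T) = K - 1*(-5) = K + 5 = 5 + K)
(X(8, 3) + 2)*(-18) = ((5 + 8) + 2)*(-18) = (13 + 2)*(-18) = 15*(-18) = -270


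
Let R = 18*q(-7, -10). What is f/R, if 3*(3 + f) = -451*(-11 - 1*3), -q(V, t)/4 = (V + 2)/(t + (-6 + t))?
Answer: -16393/108 ≈ -151.79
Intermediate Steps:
q(V, t) = -4*(2 + V)/(-6 + 2*t) (q(V, t) = -4*(V + 2)/(t + (-6 + t)) = -4*(2 + V)/(-6 + 2*t))
f = 6305/3 (f = -3 + (-451*(-11 - 1*3))/3 = -3 + (-451*(-11 - 3))/3 = -3 + (-451*(-14))/3 = -3 + (⅓)*6314 = -3 + 6314/3 = 6305/3 ≈ 2101.7)
R = -180/13 (R = 18*(2*(-2 - 1*(-7))/(-3 - 10)) = 18*(2*(-2 + 7)/(-13)) = 18*(2*(-1/13)*5) = 18*(-10/13) = -180/13 ≈ -13.846)
f/R = 6305/(3*(-180/13)) = (6305/3)*(-13/180) = -16393/108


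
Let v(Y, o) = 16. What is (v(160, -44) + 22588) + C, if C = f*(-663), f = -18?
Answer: 34538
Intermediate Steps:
C = 11934 (C = -18*(-663) = 11934)
(v(160, -44) + 22588) + C = (16 + 22588) + 11934 = 22604 + 11934 = 34538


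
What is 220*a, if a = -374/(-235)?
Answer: 16456/47 ≈ 350.13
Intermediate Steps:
a = 374/235 (a = -374*(-1/235) = 374/235 ≈ 1.5915)
220*a = 220*(374/235) = 16456/47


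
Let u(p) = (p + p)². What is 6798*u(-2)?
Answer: 108768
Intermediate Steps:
u(p) = 4*p² (u(p) = (2*p)² = 4*p²)
6798*u(-2) = 6798*(4*(-2)²) = 6798*(4*4) = 6798*16 = 108768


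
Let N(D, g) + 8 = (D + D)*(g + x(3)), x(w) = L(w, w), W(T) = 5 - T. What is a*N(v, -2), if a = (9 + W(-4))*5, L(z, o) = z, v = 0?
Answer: -720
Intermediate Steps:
x(w) = w
a = 90 (a = (9 + (5 - 1*(-4)))*5 = (9 + (5 + 4))*5 = (9 + 9)*5 = 18*5 = 90)
N(D, g) = -8 + 2*D*(3 + g) (N(D, g) = -8 + (D + D)*(g + 3) = -8 + (2*D)*(3 + g) = -8 + 2*D*(3 + g))
a*N(v, -2) = 90*(-8 + 6*0 + 2*0*(-2)) = 90*(-8 + 0 + 0) = 90*(-8) = -720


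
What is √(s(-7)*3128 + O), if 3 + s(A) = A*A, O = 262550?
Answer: √406438 ≈ 637.52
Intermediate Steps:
s(A) = -3 + A² (s(A) = -3 + A*A = -3 + A²)
√(s(-7)*3128 + O) = √((-3 + (-7)²)*3128 + 262550) = √((-3 + 49)*3128 + 262550) = √(46*3128 + 262550) = √(143888 + 262550) = √406438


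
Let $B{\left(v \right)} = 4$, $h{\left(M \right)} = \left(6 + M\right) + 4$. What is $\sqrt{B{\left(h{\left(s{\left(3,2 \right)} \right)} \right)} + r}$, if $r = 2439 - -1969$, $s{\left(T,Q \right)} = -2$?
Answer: $2 \sqrt{1103} \approx 66.423$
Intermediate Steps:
$r = 4408$ ($r = 2439 + 1969 = 4408$)
$h{\left(M \right)} = 10 + M$
$\sqrt{B{\left(h{\left(s{\left(3,2 \right)} \right)} \right)} + r} = \sqrt{4 + 4408} = \sqrt{4412} = 2 \sqrt{1103}$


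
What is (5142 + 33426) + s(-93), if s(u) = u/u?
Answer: 38569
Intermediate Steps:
s(u) = 1
(5142 + 33426) + s(-93) = (5142 + 33426) + 1 = 38568 + 1 = 38569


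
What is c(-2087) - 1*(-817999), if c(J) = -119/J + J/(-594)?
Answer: 1014059790577/1239678 ≈ 8.1800e+5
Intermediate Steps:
c(J) = -119/J - J/594 (c(J) = -119/J + J*(-1/594) = -119/J - J/594)
c(-2087) - 1*(-817999) = (-119/(-2087) - 1/594*(-2087)) - 1*(-817999) = (-119*(-1/2087) + 2087/594) + 817999 = (119/2087 + 2087/594) + 817999 = 4426255/1239678 + 817999 = 1014059790577/1239678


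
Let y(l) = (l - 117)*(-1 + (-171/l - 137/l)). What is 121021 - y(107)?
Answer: 12945097/107 ≈ 1.2098e+5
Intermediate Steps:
y(l) = (-1 - 308/l)*(-117 + l) (y(l) = (-117 + l)*(-1 - 308/l) = (-1 - 308/l)*(-117 + l))
121021 - y(107) = 121021 - (-191 - 1*107 + 36036/107) = 121021 - (-191 - 107 + 36036*(1/107)) = 121021 - (-191 - 107 + 36036/107) = 121021 - 1*4150/107 = 121021 - 4150/107 = 12945097/107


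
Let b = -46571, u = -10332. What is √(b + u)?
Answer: I*√56903 ≈ 238.54*I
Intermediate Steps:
√(b + u) = √(-46571 - 10332) = √(-56903) = I*√56903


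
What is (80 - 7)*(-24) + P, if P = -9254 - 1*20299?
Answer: -31305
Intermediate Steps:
P = -29553 (P = -9254 - 20299 = -29553)
(80 - 7)*(-24) + P = (80 - 7)*(-24) - 29553 = 73*(-24) - 29553 = -1752 - 29553 = -31305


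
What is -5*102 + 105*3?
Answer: -195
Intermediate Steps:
-5*102 + 105*3 = -510 + 315 = -195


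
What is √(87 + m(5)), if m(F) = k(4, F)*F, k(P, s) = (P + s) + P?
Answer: 2*√38 ≈ 12.329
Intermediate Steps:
k(P, s) = s + 2*P
m(F) = F*(8 + F) (m(F) = (F + 2*4)*F = (F + 8)*F = (8 + F)*F = F*(8 + F))
√(87 + m(5)) = √(87 + 5*(8 + 5)) = √(87 + 5*13) = √(87 + 65) = √152 = 2*√38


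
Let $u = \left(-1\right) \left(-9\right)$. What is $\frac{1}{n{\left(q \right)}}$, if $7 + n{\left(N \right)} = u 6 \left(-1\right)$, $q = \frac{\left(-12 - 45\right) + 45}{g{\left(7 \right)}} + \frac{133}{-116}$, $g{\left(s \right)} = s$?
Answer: $- \frac{1}{61} \approx -0.016393$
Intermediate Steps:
$q = - \frac{2323}{812}$ ($q = \frac{\left(-12 - 45\right) + 45}{7} + \frac{133}{-116} = \left(-57 + 45\right) \frac{1}{7} + 133 \left(- \frac{1}{116}\right) = \left(-12\right) \frac{1}{7} - \frac{133}{116} = - \frac{12}{7} - \frac{133}{116} = - \frac{2323}{812} \approx -2.8608$)
$u = 9$
$n{\left(N \right)} = -61$ ($n{\left(N \right)} = -7 + 9 \cdot 6 \left(-1\right) = -7 + 9 \left(-6\right) = -7 - 54 = -61$)
$\frac{1}{n{\left(q \right)}} = \frac{1}{-61} = - \frac{1}{61}$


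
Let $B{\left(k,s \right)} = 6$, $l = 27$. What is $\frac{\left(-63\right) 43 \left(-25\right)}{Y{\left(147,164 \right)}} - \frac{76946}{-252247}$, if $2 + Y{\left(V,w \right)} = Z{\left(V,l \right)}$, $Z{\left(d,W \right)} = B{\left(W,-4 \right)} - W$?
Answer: $- \frac{216223523}{73439} \approx -2944.3$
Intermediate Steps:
$Z{\left(d,W \right)} = 6 - W$
$Y{\left(V,w \right)} = -23$ ($Y{\left(V,w \right)} = -2 + \left(6 - 27\right) = -2 - 21 = -23$)
$\frac{\left(-63\right) 43 \left(-25\right)}{Y{\left(147,164 \right)}} - \frac{76946}{-252247} = \frac{\left(-63\right) 43 \left(-25\right)}{-23} - \frac{76946}{-252247} = \left(-2709\right) \left(-25\right) \left(- \frac{1}{23}\right) - - \frac{974}{3193} = 67725 \left(- \frac{1}{23}\right) + \frac{974}{3193} = - \frac{67725}{23} + \frac{974}{3193} = - \frac{216223523}{73439}$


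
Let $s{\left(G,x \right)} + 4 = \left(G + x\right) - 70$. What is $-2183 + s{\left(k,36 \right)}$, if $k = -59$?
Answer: $-2280$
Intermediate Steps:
$s{\left(G,x \right)} = -74 + G + x$ ($s{\left(G,x \right)} = -4 - \left(70 - G - x\right) = -4 + \left(-70 + G + x\right) = -74 + G + x$)
$-2183 + s{\left(k,36 \right)} = -2183 - 97 = -2280$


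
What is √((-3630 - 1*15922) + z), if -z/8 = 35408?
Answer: 4*I*√18926 ≈ 550.29*I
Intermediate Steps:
z = -283264 (z = -8*35408 = -283264)
√((-3630 - 1*15922) + z) = √((-3630 - 1*15922) - 283264) = √((-3630 - 15922) - 283264) = √(-19552 - 283264) = √(-302816) = 4*I*√18926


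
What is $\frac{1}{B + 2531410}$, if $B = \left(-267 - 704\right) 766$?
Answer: $\frac{1}{1787624} \approx 5.594 \cdot 10^{-7}$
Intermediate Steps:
$B = -743786$ ($B = \left(-971\right) 766 = -743786$)
$\frac{1}{B + 2531410} = \frac{1}{-743786 + 2531410} = \frac{1}{1787624}$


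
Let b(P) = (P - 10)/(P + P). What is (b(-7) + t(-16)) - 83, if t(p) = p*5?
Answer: -2265/14 ≈ -161.79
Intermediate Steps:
b(P) = (-10 + P)/(2*P) (b(P) = (-10 + P)/((2*P)) = (-10 + P)*(1/(2*P)) = (-10 + P)/(2*P))
t(p) = 5*p
(b(-7) + t(-16)) - 83 = ((½)*(-10 - 7)/(-7) + 5*(-16)) - 83 = ((½)*(-⅐)*(-17) - 80) - 83 = (17/14 - 80) - 83 = -1103/14 - 83 = -2265/14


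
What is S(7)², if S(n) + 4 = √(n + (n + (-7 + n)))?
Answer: (4 - √14)² ≈ 0.066741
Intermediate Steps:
S(n) = -4 + √(-7 + 3*n) (S(n) = -4 + √(n + (n + (-7 + n))) = -4 + √(n + (-7 + 2*n)) = -4 + √(-7 + 3*n))
S(7)² = (-4 + √(-7 + 3*7))² = (-4 + √(-7 + 21))² = (-4 + √14)²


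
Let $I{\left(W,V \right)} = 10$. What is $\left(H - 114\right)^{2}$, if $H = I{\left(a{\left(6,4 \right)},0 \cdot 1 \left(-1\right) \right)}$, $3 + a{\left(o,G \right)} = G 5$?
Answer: $10816$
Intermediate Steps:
$a{\left(o,G \right)} = -3 + 5 G$ ($a{\left(o,G \right)} = -3 + G 5 = -3 + 5 G$)
$H = 10$
$\left(H - 114\right)^{2} = \left(10 - 114\right)^{2} = \left(-104\right)^{2} = 10816$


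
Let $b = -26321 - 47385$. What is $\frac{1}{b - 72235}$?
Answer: $- \frac{1}{145941} \approx -6.8521 \cdot 10^{-6}$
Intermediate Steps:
$b = -73706$
$\frac{1}{b - 72235} = \frac{1}{-73706 - 72235} = \frac{1}{-145941} = - \frac{1}{145941}$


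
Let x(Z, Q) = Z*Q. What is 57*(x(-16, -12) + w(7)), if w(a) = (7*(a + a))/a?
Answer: 11742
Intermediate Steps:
x(Z, Q) = Q*Z
w(a) = 14 (w(a) = (7*(2*a))/a = (14*a)/a = 14)
57*(x(-16, -12) + w(7)) = 57*(-12*(-16) + 14) = 57*(192 + 14) = 57*206 = 11742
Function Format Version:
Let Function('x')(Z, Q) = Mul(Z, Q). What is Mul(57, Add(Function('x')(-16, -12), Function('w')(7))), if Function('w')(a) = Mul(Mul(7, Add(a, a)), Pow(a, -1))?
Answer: 11742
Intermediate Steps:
Function('x')(Z, Q) = Mul(Q, Z)
Function('w')(a) = 14 (Function('w')(a) = Mul(Mul(7, Mul(2, a)), Pow(a, -1)) = Mul(Mul(14, a), Pow(a, -1)) = 14)
Mul(57, Add(Function('x')(-16, -12), Function('w')(7))) = Mul(57, Add(Mul(-12, -16), 14)) = Mul(57, Add(192, 14)) = Mul(57, 206) = 11742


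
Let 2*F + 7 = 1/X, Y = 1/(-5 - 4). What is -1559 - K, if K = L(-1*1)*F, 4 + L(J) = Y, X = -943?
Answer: -13353370/8487 ≈ -1573.4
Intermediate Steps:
Y = -1/9 (Y = 1/(-9) = -1/9 ≈ -0.11111)
L(J) = -37/9 (L(J) = -4 - 1/9 = -37/9)
F = -3301/943 (F = -7/2 + (1/2)/(-943) = -7/2 + (1/2)*(-1/943) = -7/2 - 1/1886 = -3301/943 ≈ -3.5005)
K = 122137/8487 (K = -37/9*(-3301/943) = 122137/8487 ≈ 14.391)
-1559 - K = -1559 - 1*122137/8487 = -1559 - 122137/8487 = -13353370/8487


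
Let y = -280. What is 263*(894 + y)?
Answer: 161482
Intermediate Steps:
263*(894 + y) = 263*(894 - 280) = 263*614 = 161482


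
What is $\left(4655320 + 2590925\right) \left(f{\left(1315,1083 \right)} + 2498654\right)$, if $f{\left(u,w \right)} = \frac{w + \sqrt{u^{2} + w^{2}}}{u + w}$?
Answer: $\frac{43417857859726875}{2398} + \frac{7246245 \sqrt{2902114}}{2398} \approx 1.8106 \cdot 10^{13}$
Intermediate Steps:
$f{\left(u,w \right)} = \frac{w + \sqrt{u^{2} + w^{2}}}{u + w}$
$\left(4655320 + 2590925\right) \left(f{\left(1315,1083 \right)} + 2498654\right) = \left(4655320 + 2590925\right) \left(\frac{1083 + \sqrt{1315^{2} + 1083^{2}}}{1315 + 1083} + 2498654\right) = 7246245 \left(\frac{1083 + \sqrt{1729225 + 1172889}}{2398} + 2498654\right) = 7246245 \left(\frac{1083 + \sqrt{2902114}}{2398} + 2498654\right) = 7246245 \left(\left(\frac{1083}{2398} + \frac{\sqrt{2902114}}{2398}\right) + 2498654\right) = 7246245 \left(\frac{5991773375}{2398} + \frac{\sqrt{2902114}}{2398}\right) = \frac{43417857859726875}{2398} + \frac{7246245 \sqrt{2902114}}{2398}$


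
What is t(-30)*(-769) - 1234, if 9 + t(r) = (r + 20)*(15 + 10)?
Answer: 197937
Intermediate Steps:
t(r) = 491 + 25*r (t(r) = -9 + (r + 20)*(15 + 10) = -9 + (20 + r)*25 = -9 + (500 + 25*r) = 491 + 25*r)
t(-30)*(-769) - 1234 = (491 + 25*(-30))*(-769) - 1234 = (491 - 750)*(-769) - 1234 = -259*(-769) - 1234 = 199171 - 1234 = 197937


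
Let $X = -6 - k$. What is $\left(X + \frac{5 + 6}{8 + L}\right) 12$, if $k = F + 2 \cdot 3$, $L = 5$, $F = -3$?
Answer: $- \frac{1272}{13} \approx -97.846$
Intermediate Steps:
$k = 3$ ($k = -3 + 2 \cdot 3 = -3 + 6 = 3$)
$X = -9$ ($X = -6 - 3 = -9$)
$\left(X + \frac{5 + 6}{8 + L}\right) 12 = \left(-9 + \frac{5 + 6}{8 + 5}\right) 12 = \left(-9 + \frac{11}{13}\right) 12 = \left(- \frac{106}{13}\right) 12 = - \frac{1272}{13}$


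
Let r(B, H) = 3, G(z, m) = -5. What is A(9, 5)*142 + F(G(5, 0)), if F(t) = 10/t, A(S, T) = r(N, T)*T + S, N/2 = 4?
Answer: 3406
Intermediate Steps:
N = 8 (N = 2*4 = 8)
A(S, T) = S + 3*T (A(S, T) = 3*T + S = S + 3*T)
A(9, 5)*142 + F(G(5, 0)) = (9 + 3*5)*142 + 10/(-5) = (9 + 15)*142 + 10*(-1/5) = 24*142 - 2 = 3408 - 2 = 3406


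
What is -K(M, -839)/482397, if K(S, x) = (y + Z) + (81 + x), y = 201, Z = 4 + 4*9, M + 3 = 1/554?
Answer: 517/482397 ≈ 0.0010717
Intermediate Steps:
M = -1661/554 (M = -3 + 1/554 = -1661/554 ≈ -2.9982)
Z = 40 (Z = 4 + 36 = 40)
K(S, x) = 322 + x (K(S, x) = (201 + 40) + (81 + x) = 241 + (81 + x) = 322 + x)
-K(M, -839)/482397 = -(322 - 839)/482397 = -(-517)/482397 = -1*(-517/482397) = 517/482397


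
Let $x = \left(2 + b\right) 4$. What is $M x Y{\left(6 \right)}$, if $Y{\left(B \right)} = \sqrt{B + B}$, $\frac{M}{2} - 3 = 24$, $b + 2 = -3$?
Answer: $- 1296 \sqrt{3} \approx -2244.7$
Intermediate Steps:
$b = -5$ ($b = -2 - 3 = -5$)
$M = 54$ ($M = 6 + 2 \cdot 24 = 6 + 48 = 54$)
$Y{\left(B \right)} = \sqrt{2} \sqrt{B}$ ($Y{\left(B \right)} = \sqrt{2 B} = \sqrt{2} \sqrt{B}$)
$x = -12$ ($x = \left(2 - 5\right) 4 = \left(-3\right) 4 = -12$)
$M x Y{\left(6 \right)} = 54 \left(-12\right) \sqrt{2} \sqrt{6} = - 648 \cdot 2 \sqrt{3} = - 1296 \sqrt{3}$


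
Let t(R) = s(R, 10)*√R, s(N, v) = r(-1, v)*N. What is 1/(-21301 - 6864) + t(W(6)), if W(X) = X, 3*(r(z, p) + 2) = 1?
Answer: -1/28165 - 10*√6 ≈ -24.495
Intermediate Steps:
r(z, p) = -5/3 (r(z, p) = -2 + (⅓)*1 = -2 + ⅓ = -5/3)
s(N, v) = -5*N/3
t(R) = -5*R^(3/2)/3 (t(R) = (-5*R/3)*√R = -5*R^(3/2)/3)
1/(-21301 - 6864) + t(W(6)) = 1/(-21301 - 6864) - 10*√6 = 1/(-28165) - 10*√6 = -1/28165 - 10*√6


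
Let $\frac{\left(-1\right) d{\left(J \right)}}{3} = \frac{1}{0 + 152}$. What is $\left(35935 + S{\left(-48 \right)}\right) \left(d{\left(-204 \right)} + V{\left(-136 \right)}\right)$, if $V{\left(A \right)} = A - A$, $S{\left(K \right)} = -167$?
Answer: $- \frac{13413}{19} \approx -705.95$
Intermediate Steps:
$V{\left(A \right)} = 0$
$d{\left(J \right)} = - \frac{3}{152}$ ($d{\left(J \right)} = - \frac{3}{0 + 152} = - \frac{3}{152}$)
$\left(35935 + S{\left(-48 \right)}\right) \left(d{\left(-204 \right)} + V{\left(-136 \right)}\right) = \left(35935 - 167\right) \left(- \frac{3}{152} + 0\right) = 35768 \left(- \frac{3}{152}\right) = - \frac{13413}{19}$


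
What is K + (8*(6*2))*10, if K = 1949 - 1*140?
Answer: 2769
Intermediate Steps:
K = 1809 (K = 1949 - 140 = 1809)
K + (8*(6*2))*10 = 1809 + (8*(6*2))*10 = 1809 + (8*12)*10 = 1809 + 96*10 = 1809 + 960 = 2769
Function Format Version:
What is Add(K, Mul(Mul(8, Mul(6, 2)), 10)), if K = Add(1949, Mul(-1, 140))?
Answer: 2769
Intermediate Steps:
K = 1809 (K = Add(1949, -140) = 1809)
Add(K, Mul(Mul(8, Mul(6, 2)), 10)) = Add(1809, Mul(Mul(8, Mul(6, 2)), 10)) = Add(1809, Mul(Mul(8, 12), 10)) = Add(1809, Mul(96, 10)) = Add(1809, 960) = 2769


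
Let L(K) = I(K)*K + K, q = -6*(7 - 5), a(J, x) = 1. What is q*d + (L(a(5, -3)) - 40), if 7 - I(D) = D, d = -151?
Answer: 1779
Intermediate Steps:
I(D) = 7 - D
q = -12 (q = -6*2 = -12)
L(K) = K + K*(7 - K) (L(K) = (7 - K)*K + K = K*(7 - K) + K = K + K*(7 - K))
q*d + (L(a(5, -3)) - 40) = -12*(-151) + (1*(8 - 1*1) - 40) = 1812 + (1*(8 - 1) - 40) = 1812 + (1*7 - 40) = 1812 + (7 - 40) = 1812 - 33 = 1779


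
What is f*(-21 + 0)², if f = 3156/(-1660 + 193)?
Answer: -154644/163 ≈ -948.74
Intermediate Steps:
f = -1052/489 (f = 3156/(-1467) = 3156*(-1/1467) = -1052/489 ≈ -2.1513)
f*(-21 + 0)² = -1052*(-21 + 0)²/489 = -1052/489*(-21)² = -1052/489*441 = -154644/163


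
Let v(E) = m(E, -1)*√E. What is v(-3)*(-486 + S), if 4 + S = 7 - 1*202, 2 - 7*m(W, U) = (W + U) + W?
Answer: -6165*I*√3/7 ≈ -1525.4*I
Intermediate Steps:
m(W, U) = 2/7 - 2*W/7 - U/7 (m(W, U) = 2/7 - ((W + U) + W)/7 = 2/7 - ((U + W) + W)/7 = 2/7 - (U + 2*W)/7 = 2/7 + (-2*W/7 - U/7) = 2/7 - 2*W/7 - U/7)
v(E) = √E*(3/7 - 2*E/7) (v(E) = (2/7 - 2*E/7 - ⅐*(-1))*√E = (2/7 - 2*E/7 + ⅐)*√E = (3/7 - 2*E/7)*√E = √E*(3/7 - 2*E/7))
S = -199 (S = -4 + (7 - 1*202) = -4 + (7 - 202) = -4 - 195 = -199)
v(-3)*(-486 + S) = (√(-3)*(3 - 2*(-3))/7)*(-486 - 199) = ((I*√3)*(3 + 6)/7)*(-685) = ((⅐)*(I*√3)*9)*(-685) = (9*I*√3/7)*(-685) = -6165*I*√3/7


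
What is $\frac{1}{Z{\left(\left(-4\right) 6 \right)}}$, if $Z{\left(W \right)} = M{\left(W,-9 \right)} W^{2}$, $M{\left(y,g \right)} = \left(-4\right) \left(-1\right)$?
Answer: $\frac{1}{2304} \approx 0.00043403$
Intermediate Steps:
$M{\left(y,g \right)} = 4$
$Z{\left(W \right)} = 4 W^{2}$
$\frac{1}{Z{\left(\left(-4\right) 6 \right)}} = \frac{1}{4 \left(\left(-4\right) 6\right)^{2}} = \frac{1}{4 \left(-24\right)^{2}} = \frac{1}{4 \cdot 576} = \frac{1}{2304}$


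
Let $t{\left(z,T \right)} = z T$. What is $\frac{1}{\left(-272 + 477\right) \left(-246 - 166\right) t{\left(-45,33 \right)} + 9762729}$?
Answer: $\frac{1}{135185829} \approx 7.3972 \cdot 10^{-9}$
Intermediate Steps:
$t{\left(z,T \right)} = T z$
$\frac{1}{\left(-272 + 477\right) \left(-246 - 166\right) t{\left(-45,33 \right)} + 9762729} = \frac{1}{\left(-272 + 477\right) \left(-246 - 166\right) 33 \left(-45\right) + 9762729} = \frac{1}{205 \left(-246 + \left(-168 + \left(-5 + 7\right)\right)\right) \left(-1485\right) + 9762729} = \frac{1}{205 \left(-246 + \left(-168 + 2\right)\right) \left(-1485\right) + 9762729} = \frac{1}{205 \left(-246 - 166\right) \left(-1485\right) + 9762729} = \frac{1}{205 \left(-412\right) \left(-1485\right) + 9762729} = \frac{1}{\left(-84460\right) \left(-1485\right) + 9762729} = \frac{1}{125423100 + 9762729} = \frac{1}{135185829}$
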